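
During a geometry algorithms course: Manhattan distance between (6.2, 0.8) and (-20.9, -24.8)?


|6.2-(-20.9)| + |0.8-(-24.8)| = 27.1 + 25.6 = 52.7

52.7


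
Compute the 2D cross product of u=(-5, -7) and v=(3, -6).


u x v = u_x*v_y - u_y*v_x = (-5)*(-6) - (-7)*3
= 30 - (-21) = 51

51


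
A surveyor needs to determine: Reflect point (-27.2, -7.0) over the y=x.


Reflection over y=x: (x,y) -> (y,x)
(-27.2, -7) -> (-7, -27.2)

(-7, -27.2)


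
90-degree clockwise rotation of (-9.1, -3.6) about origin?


90° CW: (x,y) -> (y, -x)
(-9.1,-3.6) -> (-3.6, 9.1)

(-3.6, 9.1)


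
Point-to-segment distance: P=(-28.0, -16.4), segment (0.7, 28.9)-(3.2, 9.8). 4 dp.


Project P onto AB: t = 1 (clamped to [0,1])
Closest point on segment: (3.2, 9.8)
Distance: 40.7416

40.7416


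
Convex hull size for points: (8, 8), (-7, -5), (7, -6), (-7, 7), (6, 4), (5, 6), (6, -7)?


Convex hull vertices (CCW): (-7, -5), (6, -7), (7, -6), (8, 8), (-7, 7)
Count = 5

5


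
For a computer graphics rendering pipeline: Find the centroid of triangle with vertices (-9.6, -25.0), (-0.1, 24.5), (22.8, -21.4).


Centroid = ((x_A+x_B+x_C)/3, (y_A+y_B+y_C)/3)
= (((-9.6)+(-0.1)+22.8)/3, ((-25)+24.5+(-21.4))/3)
= (4.3667, -7.3)

(4.3667, -7.3)


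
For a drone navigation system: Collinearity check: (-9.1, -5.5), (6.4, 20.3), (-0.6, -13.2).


Cross product: (6.4-(-9.1))*((-13.2)-(-5.5)) - (20.3-(-5.5))*((-0.6)-(-9.1))
= -338.65

No, not collinear


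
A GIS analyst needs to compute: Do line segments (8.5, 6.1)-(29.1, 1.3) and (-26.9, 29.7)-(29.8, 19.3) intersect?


Cross products: d1=-969.96, d2=-1027.88, d3=316.24, d4=374.16
d1*d2 < 0 and d3*d4 < 0? no

No, they don't intersect


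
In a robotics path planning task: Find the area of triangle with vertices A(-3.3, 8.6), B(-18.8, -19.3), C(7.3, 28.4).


Area = |x_A(y_B-y_C) + x_B(y_C-y_A) + x_C(y_A-y_B)|/2
= |157.41 + (-372.24) + 203.67|/2
= 11.16/2 = 5.58

5.58


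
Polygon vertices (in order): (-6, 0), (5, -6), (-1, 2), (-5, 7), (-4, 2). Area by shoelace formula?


Shoelace sum: ((-6)*(-6) - 5*0) + (5*2 - (-1)*(-6)) + ((-1)*7 - (-5)*2) + ((-5)*2 - (-4)*7) + ((-4)*0 - (-6)*2)
= 73
Area = |73|/2 = 36.5

36.5


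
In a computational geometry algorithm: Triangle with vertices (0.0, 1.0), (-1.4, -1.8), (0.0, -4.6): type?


Side lengths squared: AB^2=9.8, BC^2=9.8, CA^2=31.36
Sorted: [9.8, 9.8, 31.36]
By sides: Isosceles, By angles: Obtuse

Isosceles, Obtuse


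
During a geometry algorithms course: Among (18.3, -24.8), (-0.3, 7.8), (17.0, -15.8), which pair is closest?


d(P0,P1) = 37.5329, d(P0,P2) = 9.0934, d(P1,P2) = 29.2617
Closest: P0 and P2

Closest pair: (18.3, -24.8) and (17.0, -15.8), distance = 9.0934


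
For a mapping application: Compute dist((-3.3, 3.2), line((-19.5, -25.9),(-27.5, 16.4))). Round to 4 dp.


|cross product| = 918.06
|line direction| = sqrt(1853.29) = 43.0499
Distance = 918.06/sqrt(1853.29) = 21.3255

21.3255


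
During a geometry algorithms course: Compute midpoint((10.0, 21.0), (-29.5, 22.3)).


M = ((10+(-29.5))/2, (21+22.3)/2)
= (-9.75, 21.65)

(-9.75, 21.65)


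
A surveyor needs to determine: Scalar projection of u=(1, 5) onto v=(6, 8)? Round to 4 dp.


u.v = 46, |v| = sqrt(100) = 10
Scalar projection = u.v / |v| = 46 / sqrt(100) = 4.6

4.6


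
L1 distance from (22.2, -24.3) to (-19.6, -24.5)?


|22.2-(-19.6)| + |(-24.3)-(-24.5)| = 41.8 + 0.2 = 42

42


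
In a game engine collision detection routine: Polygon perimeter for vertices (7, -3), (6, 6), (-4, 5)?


Sides: (7, -3)->(6, 6): sqrt(82) = 9.055385, (6, 6)->(-4, 5): sqrt(101) = 10.049876, (-4, 5)->(7, -3): sqrt(185) = 13.601471
Sum = 32.706732
Perimeter = 32.7067

32.7067


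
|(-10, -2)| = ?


|u| = sqrt((-10)^2 + (-2)^2) = sqrt(104) = 10.198

10.198


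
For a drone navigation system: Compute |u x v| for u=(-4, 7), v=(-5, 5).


|u x v| = |(-4)*5 - 7*(-5)|
= |(-20) - (-35)| = 15

15


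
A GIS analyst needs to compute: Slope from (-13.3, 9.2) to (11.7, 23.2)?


slope = (y2-y1)/(x2-x1) = (23.2-9.2)/(11.7-(-13.3)) = 14/25 = 0.56

0.56


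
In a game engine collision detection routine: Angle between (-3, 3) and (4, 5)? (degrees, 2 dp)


u.v = 3, |u| = sqrt(18) = 4.2426, |v| = sqrt(41) = 6.4031
cos(theta) = u.v/(|u||v|) = 3/sqrt(738) = 0.110432
theta = acos(0.110432) = 83.66 degrees

83.66 degrees


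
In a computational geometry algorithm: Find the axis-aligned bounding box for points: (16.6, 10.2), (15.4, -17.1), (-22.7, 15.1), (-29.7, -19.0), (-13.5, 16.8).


x range: [-29.7, 16.6]
y range: [-19, 16.8]
Bounding box: (-29.7,-19) to (16.6,16.8)

(-29.7,-19) to (16.6,16.8)


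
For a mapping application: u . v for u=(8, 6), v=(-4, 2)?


u . v = u_x*v_x + u_y*v_y = 8*(-4) + 6*2
= (-32) + 12 = -20

-20


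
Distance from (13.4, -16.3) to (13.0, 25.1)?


dx=-0.4, dy=41.4
d^2 = (-0.4)^2 + 41.4^2 = 1714.12
d = sqrt(1714.12) = 41.4019

41.4019


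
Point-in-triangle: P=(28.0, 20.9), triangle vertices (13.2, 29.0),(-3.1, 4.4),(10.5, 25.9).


Cross products: AB x AP = 496.11, BC x BP = -444.25, CA x CP = -67.75
All same sign? no

No, outside


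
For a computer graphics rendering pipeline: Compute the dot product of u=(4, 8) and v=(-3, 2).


u . v = u_x*v_x + u_y*v_y = 4*(-3) + 8*2
= (-12) + 16 = 4

4


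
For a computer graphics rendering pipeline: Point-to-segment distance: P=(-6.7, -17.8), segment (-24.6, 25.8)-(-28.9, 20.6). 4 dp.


Project P onto AB: t = 1 (clamped to [0,1])
Closest point on segment: (-28.9, 20.6)
Distance: 44.3554

44.3554


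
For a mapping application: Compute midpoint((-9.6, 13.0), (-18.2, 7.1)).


M = (((-9.6)+(-18.2))/2, (13+7.1)/2)
= (-13.9, 10.05)

(-13.9, 10.05)


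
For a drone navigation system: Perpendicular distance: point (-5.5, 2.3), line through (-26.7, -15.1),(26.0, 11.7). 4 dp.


|cross product| = 348.82
|line direction| = sqrt(3495.53) = 59.123
Distance = 348.82/sqrt(3495.53) = 5.8999

5.8999


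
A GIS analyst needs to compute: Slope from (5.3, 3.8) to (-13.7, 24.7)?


slope = (y2-y1)/(x2-x1) = (24.7-3.8)/((-13.7)-5.3) = 20.9/(-19) = -1.1

-1.1


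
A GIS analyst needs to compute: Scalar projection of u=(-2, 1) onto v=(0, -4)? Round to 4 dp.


u.v = -4, |v| = sqrt(16) = 4
Scalar projection = u.v / |v| = -4 / sqrt(16) = -1

-1


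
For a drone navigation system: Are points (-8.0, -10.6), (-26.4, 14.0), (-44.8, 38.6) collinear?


Cross product: ((-26.4)-(-8))*(38.6-(-10.6)) - (14-(-10.6))*((-44.8)-(-8))
= 0

Yes, collinear


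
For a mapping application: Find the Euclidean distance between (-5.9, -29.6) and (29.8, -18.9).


dx=35.7, dy=10.7
d^2 = 35.7^2 + 10.7^2 = 1388.98
d = sqrt(1388.98) = 37.269

37.269


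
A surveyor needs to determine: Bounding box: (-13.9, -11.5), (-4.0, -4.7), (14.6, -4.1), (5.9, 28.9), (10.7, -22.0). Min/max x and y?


x range: [-13.9, 14.6]
y range: [-22, 28.9]
Bounding box: (-13.9,-22) to (14.6,28.9)

(-13.9,-22) to (14.6,28.9)


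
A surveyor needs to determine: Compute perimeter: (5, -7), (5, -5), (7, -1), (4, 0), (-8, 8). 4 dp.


Sides: (5, -7)->(5, -5): sqrt(4) = 2, (5, -5)->(7, -1): sqrt(20) = 4.472136, (7, -1)->(4, 0): sqrt(10) = 3.162278, (4, 0)->(-8, 8): sqrt(208) = 14.422205, (-8, 8)->(5, -7): sqrt(394) = 19.849433
Sum = 43.906052
Perimeter = 43.9061

43.9061


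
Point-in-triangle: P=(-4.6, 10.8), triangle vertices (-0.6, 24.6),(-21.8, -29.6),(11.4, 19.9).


Cross products: AB x AP = 75.76, BC x BP = 489.88, CA x CP = 184.4
All same sign? yes

Yes, inside


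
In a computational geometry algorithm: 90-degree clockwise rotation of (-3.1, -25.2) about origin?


90° CW: (x,y) -> (y, -x)
(-3.1,-25.2) -> (-25.2, 3.1)

(-25.2, 3.1)


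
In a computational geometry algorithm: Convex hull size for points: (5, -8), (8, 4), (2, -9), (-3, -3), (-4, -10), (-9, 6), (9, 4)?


Convex hull vertices (CCW): (-9, 6), (-4, -10), (2, -9), (5, -8), (9, 4)
Count = 5

5


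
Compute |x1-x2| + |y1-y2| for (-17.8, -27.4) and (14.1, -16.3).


|(-17.8)-14.1| + |(-27.4)-(-16.3)| = 31.9 + 11.1 = 43

43


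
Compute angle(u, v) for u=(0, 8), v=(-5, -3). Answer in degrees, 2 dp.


u.v = -24, |u| = sqrt(64) = 8, |v| = sqrt(34) = 5.831
cos(theta) = u.v/(|u||v|) = -24/sqrt(2176) = -0.514496
theta = acos(-0.514496) = 120.96 degrees

120.96 degrees


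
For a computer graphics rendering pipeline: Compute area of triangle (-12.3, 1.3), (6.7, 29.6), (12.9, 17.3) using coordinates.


Area = |x_A(y_B-y_C) + x_B(y_C-y_A) + x_C(y_A-y_B)|/2
= |(-151.29) + 107.2 + (-365.07)|/2
= 409.16/2 = 204.58

204.58


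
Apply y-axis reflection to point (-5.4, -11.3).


Reflection over y-axis: (x,y) -> (-x,y)
(-5.4, -11.3) -> (5.4, -11.3)

(5.4, -11.3)


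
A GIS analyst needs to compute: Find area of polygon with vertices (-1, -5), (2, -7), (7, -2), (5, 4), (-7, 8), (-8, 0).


Shoelace sum: ((-1)*(-7) - 2*(-5)) + (2*(-2) - 7*(-7)) + (7*4 - 5*(-2)) + (5*8 - (-7)*4) + ((-7)*0 - (-8)*8) + ((-8)*(-5) - (-1)*0)
= 272
Area = |272|/2 = 136

136


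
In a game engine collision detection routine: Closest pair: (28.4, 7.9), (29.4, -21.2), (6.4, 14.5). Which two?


d(P0,P1) = 29.1172, d(P0,P2) = 22.9687, d(P1,P2) = 42.4675
Closest: P0 and P2

Closest pair: (28.4, 7.9) and (6.4, 14.5), distance = 22.9687


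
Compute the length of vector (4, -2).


|u| = sqrt(4^2 + (-2)^2) = sqrt(20) = 4.4721

4.4721


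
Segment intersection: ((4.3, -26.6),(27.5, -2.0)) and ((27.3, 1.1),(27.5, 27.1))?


Cross products: d1=592.46, d2=-5.82, d3=76.84, d4=675.12
d1*d2 < 0 and d3*d4 < 0? no

No, they don't intersect


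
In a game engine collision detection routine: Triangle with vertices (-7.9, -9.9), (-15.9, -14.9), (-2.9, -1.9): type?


Side lengths squared: AB^2=89, BC^2=338, CA^2=89
Sorted: [89, 89, 338]
By sides: Isosceles, By angles: Obtuse

Isosceles, Obtuse


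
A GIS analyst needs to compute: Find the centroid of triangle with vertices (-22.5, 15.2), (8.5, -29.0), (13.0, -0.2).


Centroid = ((x_A+x_B+x_C)/3, (y_A+y_B+y_C)/3)
= (((-22.5)+8.5+13)/3, (15.2+(-29)+(-0.2))/3)
= (-0.3333, -4.6667)

(-0.3333, -4.6667)


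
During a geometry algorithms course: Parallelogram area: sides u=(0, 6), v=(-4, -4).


|u x v| = |0*(-4) - 6*(-4)|
= |0 - (-24)| = 24

24


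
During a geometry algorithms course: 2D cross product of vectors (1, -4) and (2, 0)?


u x v = u_x*v_y - u_y*v_x = 1*0 - (-4)*2
= 0 - (-8) = 8

8


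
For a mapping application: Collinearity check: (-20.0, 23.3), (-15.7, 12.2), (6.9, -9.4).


Cross product: ((-15.7)-(-20))*((-9.4)-23.3) - (12.2-23.3)*(6.9-(-20))
= 157.98

No, not collinear


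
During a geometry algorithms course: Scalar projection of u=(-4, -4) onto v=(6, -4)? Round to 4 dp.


u.v = -8, |v| = sqrt(52) = 7.2111
Scalar projection = u.v / |v| = -8 / sqrt(52) = -1.1094

-1.1094


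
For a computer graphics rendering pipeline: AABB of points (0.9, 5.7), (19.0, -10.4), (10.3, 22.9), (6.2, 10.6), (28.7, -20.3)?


x range: [0.9, 28.7]
y range: [-20.3, 22.9]
Bounding box: (0.9,-20.3) to (28.7,22.9)

(0.9,-20.3) to (28.7,22.9)


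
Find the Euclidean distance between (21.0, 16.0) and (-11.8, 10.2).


dx=-32.8, dy=-5.8
d^2 = (-32.8)^2 + (-5.8)^2 = 1109.48
d = sqrt(1109.48) = 33.3089

33.3089


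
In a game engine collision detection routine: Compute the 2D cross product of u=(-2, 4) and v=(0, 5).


u x v = u_x*v_y - u_y*v_x = (-2)*5 - 4*0
= (-10) - 0 = -10

-10


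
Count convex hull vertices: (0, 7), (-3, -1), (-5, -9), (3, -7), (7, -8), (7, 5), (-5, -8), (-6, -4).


Convex hull vertices (CCW): (-6, -4), (-5, -9), (7, -8), (7, 5), (0, 7)
Count = 5

5


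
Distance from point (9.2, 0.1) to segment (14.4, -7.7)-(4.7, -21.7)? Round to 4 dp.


Project P onto AB: t = 0 (clamped to [0,1])
Closest point on segment: (14.4, -7.7)
Distance: 9.3744

9.3744


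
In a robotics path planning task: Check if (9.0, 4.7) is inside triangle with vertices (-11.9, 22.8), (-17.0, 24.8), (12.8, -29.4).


Cross products: AB x AP = 50.51, BC x BP = 810.22, CA x CP = -643.91
All same sign? no

No, outside


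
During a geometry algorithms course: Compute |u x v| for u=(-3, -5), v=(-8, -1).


|u x v| = |(-3)*(-1) - (-5)*(-8)|
= |3 - 40| = 37

37


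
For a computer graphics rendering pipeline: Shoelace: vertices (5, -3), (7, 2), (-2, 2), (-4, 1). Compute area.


Shoelace sum: (5*2 - 7*(-3)) + (7*2 - (-2)*2) + ((-2)*1 - (-4)*2) + ((-4)*(-3) - 5*1)
= 62
Area = |62|/2 = 31

31


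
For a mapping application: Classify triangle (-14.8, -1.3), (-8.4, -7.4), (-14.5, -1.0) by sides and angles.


Side lengths squared: AB^2=78.17, BC^2=78.17, CA^2=0.18
Sorted: [0.18, 78.17, 78.17]
By sides: Isosceles, By angles: Acute

Isosceles, Acute


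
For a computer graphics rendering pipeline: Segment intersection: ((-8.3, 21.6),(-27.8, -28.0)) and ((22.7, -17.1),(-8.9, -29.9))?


Cross products: d1=-1619.72, d2=-301.96, d3=2292.25, d4=974.49
d1*d2 < 0 and d3*d4 < 0? no

No, they don't intersect


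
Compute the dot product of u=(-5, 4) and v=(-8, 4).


u . v = u_x*v_x + u_y*v_y = (-5)*(-8) + 4*4
= 40 + 16 = 56

56


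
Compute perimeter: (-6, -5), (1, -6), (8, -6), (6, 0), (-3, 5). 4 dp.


Sides: (-6, -5)->(1, -6): sqrt(50) = 7.071068, (1, -6)->(8, -6): sqrt(49) = 7, (8, -6)->(6, 0): sqrt(40) = 6.324555, (6, 0)->(-3, 5): sqrt(106) = 10.29563, (-3, 5)->(-6, -5): sqrt(109) = 10.440307
Sum = 41.13156
Perimeter = 41.1316

41.1316


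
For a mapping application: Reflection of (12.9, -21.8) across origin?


Reflection over origin: (x,y) -> (-x,-y)
(12.9, -21.8) -> (-12.9, 21.8)

(-12.9, 21.8)


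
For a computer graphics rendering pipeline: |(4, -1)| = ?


|u| = sqrt(4^2 + (-1)^2) = sqrt(17) = 4.1231

4.1231


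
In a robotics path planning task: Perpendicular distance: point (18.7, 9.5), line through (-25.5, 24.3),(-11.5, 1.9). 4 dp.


|cross product| = 782.88
|line direction| = sqrt(697.76) = 26.4151
Distance = 782.88/sqrt(697.76) = 29.6375

29.6375


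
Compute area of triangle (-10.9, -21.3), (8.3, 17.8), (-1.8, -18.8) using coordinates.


Area = |x_A(y_B-y_C) + x_B(y_C-y_A) + x_C(y_A-y_B)|/2
= |(-398.94) + 20.75 + 70.38|/2
= 307.81/2 = 153.905

153.905


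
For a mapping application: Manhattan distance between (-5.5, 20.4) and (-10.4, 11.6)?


|(-5.5)-(-10.4)| + |20.4-11.6| = 4.9 + 8.8 = 13.7

13.7


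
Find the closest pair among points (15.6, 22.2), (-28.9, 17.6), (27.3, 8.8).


d(P0,P1) = 44.7371, d(P0,P2) = 17.789, d(P1,P2) = 56.8848
Closest: P0 and P2

Closest pair: (15.6, 22.2) and (27.3, 8.8), distance = 17.789


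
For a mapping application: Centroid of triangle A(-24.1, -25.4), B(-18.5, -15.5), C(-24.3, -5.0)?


Centroid = ((x_A+x_B+x_C)/3, (y_A+y_B+y_C)/3)
= (((-24.1)+(-18.5)+(-24.3))/3, ((-25.4)+(-15.5)+(-5))/3)
= (-22.3, -15.3)

(-22.3, -15.3)


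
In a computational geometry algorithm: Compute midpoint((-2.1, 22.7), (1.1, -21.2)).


M = (((-2.1)+1.1)/2, (22.7+(-21.2))/2)
= (-0.5, 0.75)

(-0.5, 0.75)


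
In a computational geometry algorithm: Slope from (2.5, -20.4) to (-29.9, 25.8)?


slope = (y2-y1)/(x2-x1) = (25.8-(-20.4))/((-29.9)-2.5) = 46.2/(-32.4) = -1.4259

-1.4259


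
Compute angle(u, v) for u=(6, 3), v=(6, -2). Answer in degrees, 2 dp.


u.v = 30, |u| = sqrt(45) = 6.7082, |v| = sqrt(40) = 6.3246
cos(theta) = u.v/(|u||v|) = 30/sqrt(1800) = 0.707107
theta = acos(0.707107) = 45 degrees

45 degrees


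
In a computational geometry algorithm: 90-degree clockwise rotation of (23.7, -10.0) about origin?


90° CW: (x,y) -> (y, -x)
(23.7,-10) -> (-10, -23.7)

(-10, -23.7)


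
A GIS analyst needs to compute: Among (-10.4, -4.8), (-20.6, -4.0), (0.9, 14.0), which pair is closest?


d(P0,P1) = 10.2313, d(P0,P2) = 21.9347, d(P1,P2) = 28.0401
Closest: P0 and P1

Closest pair: (-10.4, -4.8) and (-20.6, -4.0), distance = 10.2313


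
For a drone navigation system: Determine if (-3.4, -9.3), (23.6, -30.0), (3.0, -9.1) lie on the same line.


Cross product: (23.6-(-3.4))*((-9.1)-(-9.3)) - ((-30)-(-9.3))*(3-(-3.4))
= 137.88

No, not collinear


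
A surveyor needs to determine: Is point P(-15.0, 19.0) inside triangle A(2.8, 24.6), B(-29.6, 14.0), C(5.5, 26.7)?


Cross products: AB x AP = -7.24, BC x BP = -9.92, CA x CP = -22.26
All same sign? yes

Yes, inside


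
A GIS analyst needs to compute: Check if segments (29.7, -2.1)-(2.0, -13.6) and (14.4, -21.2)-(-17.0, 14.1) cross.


Cross products: d1=-1139.83, d2=199.08, d3=353.12, d4=-985.79
d1*d2 < 0 and d3*d4 < 0? yes

Yes, they intersect


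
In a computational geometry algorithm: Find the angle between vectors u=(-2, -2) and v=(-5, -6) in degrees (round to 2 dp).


u.v = 22, |u| = sqrt(8) = 2.8284, |v| = sqrt(61) = 7.8102
cos(theta) = u.v/(|u||v|) = 22/sqrt(488) = 0.995893
theta = acos(0.995893) = 5.19 degrees

5.19 degrees


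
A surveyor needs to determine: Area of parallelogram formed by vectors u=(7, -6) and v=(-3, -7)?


|u x v| = |7*(-7) - (-6)*(-3)|
= |(-49) - 18| = 67

67


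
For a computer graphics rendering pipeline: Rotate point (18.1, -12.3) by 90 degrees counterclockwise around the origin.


90° CCW: (x,y) -> (-y, x)
(18.1,-12.3) -> (12.3, 18.1)

(12.3, 18.1)


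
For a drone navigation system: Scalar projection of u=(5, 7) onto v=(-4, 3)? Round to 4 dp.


u.v = 1, |v| = sqrt(25) = 5
Scalar projection = u.v / |v| = 1 / sqrt(25) = 0.2

0.2


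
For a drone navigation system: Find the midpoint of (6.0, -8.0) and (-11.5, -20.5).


M = ((6+(-11.5))/2, ((-8)+(-20.5))/2)
= (-2.75, -14.25)

(-2.75, -14.25)


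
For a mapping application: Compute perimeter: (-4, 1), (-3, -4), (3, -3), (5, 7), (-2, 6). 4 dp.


Sides: (-4, 1)->(-3, -4): sqrt(26) = 5.09902, (-3, -4)->(3, -3): sqrt(37) = 6.082763, (3, -3)->(5, 7): sqrt(104) = 10.198039, (5, 7)->(-2, 6): sqrt(50) = 7.071068, (-2, 6)->(-4, 1): sqrt(29) = 5.385165
Sum = 33.836055
Perimeter = 33.8361

33.8361


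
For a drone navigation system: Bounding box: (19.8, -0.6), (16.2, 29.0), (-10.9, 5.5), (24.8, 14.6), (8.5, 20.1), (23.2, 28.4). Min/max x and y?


x range: [-10.9, 24.8]
y range: [-0.6, 29]
Bounding box: (-10.9,-0.6) to (24.8,29)

(-10.9,-0.6) to (24.8,29)


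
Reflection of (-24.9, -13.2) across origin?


Reflection over origin: (x,y) -> (-x,-y)
(-24.9, -13.2) -> (24.9, 13.2)

(24.9, 13.2)


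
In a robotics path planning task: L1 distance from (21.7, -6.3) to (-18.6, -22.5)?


|21.7-(-18.6)| + |(-6.3)-(-22.5)| = 40.3 + 16.2 = 56.5

56.5


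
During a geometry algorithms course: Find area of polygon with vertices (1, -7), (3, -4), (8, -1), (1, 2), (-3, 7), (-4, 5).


Shoelace sum: (1*(-4) - 3*(-7)) + (3*(-1) - 8*(-4)) + (8*2 - 1*(-1)) + (1*7 - (-3)*2) + ((-3)*5 - (-4)*7) + ((-4)*(-7) - 1*5)
= 112
Area = |112|/2 = 56

56


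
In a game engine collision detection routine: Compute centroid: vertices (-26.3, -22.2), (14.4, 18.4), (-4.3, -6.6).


Centroid = ((x_A+x_B+x_C)/3, (y_A+y_B+y_C)/3)
= (((-26.3)+14.4+(-4.3))/3, ((-22.2)+18.4+(-6.6))/3)
= (-5.4, -3.4667)

(-5.4, -3.4667)


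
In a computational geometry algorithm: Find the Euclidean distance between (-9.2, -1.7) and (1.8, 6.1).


dx=11, dy=7.8
d^2 = 11^2 + 7.8^2 = 181.84
d = sqrt(181.84) = 13.4848

13.4848


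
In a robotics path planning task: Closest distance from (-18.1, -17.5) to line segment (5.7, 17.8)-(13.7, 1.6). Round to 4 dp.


Project P onto AB: t = 1 (clamped to [0,1])
Closest point on segment: (13.7, 1.6)
Distance: 37.0951

37.0951


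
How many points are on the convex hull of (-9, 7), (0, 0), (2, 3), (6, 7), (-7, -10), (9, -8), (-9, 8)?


Convex hull vertices (CCW): (-9, 7), (-7, -10), (9, -8), (6, 7), (-9, 8)
Count = 5

5


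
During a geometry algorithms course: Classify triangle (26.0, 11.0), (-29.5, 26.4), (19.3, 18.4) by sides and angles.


Side lengths squared: AB^2=3317.41, BC^2=2445.44, CA^2=99.65
Sorted: [99.65, 2445.44, 3317.41]
By sides: Scalene, By angles: Obtuse

Scalene, Obtuse


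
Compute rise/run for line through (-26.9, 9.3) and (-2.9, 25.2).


slope = (y2-y1)/(x2-x1) = (25.2-9.3)/((-2.9)-(-26.9)) = 15.9/24 = 0.6625

0.6625


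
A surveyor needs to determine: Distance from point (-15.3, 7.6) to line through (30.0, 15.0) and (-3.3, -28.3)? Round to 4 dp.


|cross product| = 1715.07
|line direction| = sqrt(2983.78) = 54.624
Distance = 1715.07/sqrt(2983.78) = 31.3977

31.3977


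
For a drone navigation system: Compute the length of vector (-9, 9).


|u| = sqrt((-9)^2 + 9^2) = sqrt(162) = 12.7279

12.7279


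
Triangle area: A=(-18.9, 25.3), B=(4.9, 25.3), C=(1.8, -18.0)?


Area = |x_A(y_B-y_C) + x_B(y_C-y_A) + x_C(y_A-y_B)|/2
= |(-818.37) + (-212.17) + 0|/2
= 1030.54/2 = 515.27

515.27


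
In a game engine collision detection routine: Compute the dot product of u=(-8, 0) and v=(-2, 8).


u . v = u_x*v_x + u_y*v_y = (-8)*(-2) + 0*8
= 16 + 0 = 16

16


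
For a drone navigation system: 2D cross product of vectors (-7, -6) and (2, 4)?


u x v = u_x*v_y - u_y*v_x = (-7)*4 - (-6)*2
= (-28) - (-12) = -16

-16


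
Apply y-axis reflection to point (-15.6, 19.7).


Reflection over y-axis: (x,y) -> (-x,y)
(-15.6, 19.7) -> (15.6, 19.7)

(15.6, 19.7)


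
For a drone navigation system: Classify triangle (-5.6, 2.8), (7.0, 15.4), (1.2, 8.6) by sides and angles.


Side lengths squared: AB^2=317.52, BC^2=79.88, CA^2=79.88
Sorted: [79.88, 79.88, 317.52]
By sides: Isosceles, By angles: Obtuse

Isosceles, Obtuse


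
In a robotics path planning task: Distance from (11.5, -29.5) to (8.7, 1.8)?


dx=-2.8, dy=31.3
d^2 = (-2.8)^2 + 31.3^2 = 987.53
d = sqrt(987.53) = 31.425

31.425


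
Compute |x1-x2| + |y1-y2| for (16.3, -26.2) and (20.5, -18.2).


|16.3-20.5| + |(-26.2)-(-18.2)| = 4.2 + 8 = 12.2

12.2


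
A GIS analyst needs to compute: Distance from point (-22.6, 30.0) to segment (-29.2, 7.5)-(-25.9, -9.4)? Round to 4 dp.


Project P onto AB: t = 0 (clamped to [0,1])
Closest point on segment: (-29.2, 7.5)
Distance: 23.448

23.448


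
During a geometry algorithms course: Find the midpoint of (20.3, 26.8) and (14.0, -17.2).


M = ((20.3+14)/2, (26.8+(-17.2))/2)
= (17.15, 4.8)

(17.15, 4.8)


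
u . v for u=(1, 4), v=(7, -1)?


u . v = u_x*v_x + u_y*v_y = 1*7 + 4*(-1)
= 7 + (-4) = 3

3


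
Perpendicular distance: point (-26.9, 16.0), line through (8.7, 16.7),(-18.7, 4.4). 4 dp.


|cross product| = 418.7
|line direction| = sqrt(902.05) = 30.0341
Distance = 418.7/sqrt(902.05) = 13.9408

13.9408


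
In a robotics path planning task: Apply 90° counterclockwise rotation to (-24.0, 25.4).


90° CCW: (x,y) -> (-y, x)
(-24,25.4) -> (-25.4, -24)

(-25.4, -24)


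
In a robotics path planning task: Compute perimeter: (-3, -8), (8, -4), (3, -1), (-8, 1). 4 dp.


Sides: (-3, -8)->(8, -4): sqrt(137) = 11.7047, (8, -4)->(3, -1): sqrt(34) = 5.830952, (3, -1)->(-8, 1): sqrt(125) = 11.18034, (-8, 1)->(-3, -8): sqrt(106) = 10.29563
Sum = 39.011622
Perimeter = 39.0116

39.0116


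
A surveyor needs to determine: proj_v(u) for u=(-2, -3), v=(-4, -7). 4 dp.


u.v = 29, |v| = sqrt(65) = 8.0623
Scalar projection = u.v / |v| = 29 / sqrt(65) = 3.597

3.597


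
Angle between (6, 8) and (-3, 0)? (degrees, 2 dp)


u.v = -18, |u| = sqrt(100) = 10, |v| = sqrt(9) = 3
cos(theta) = u.v/(|u||v|) = -18/sqrt(900) = -0.6
theta = acos(-0.6) = 126.87 degrees

126.87 degrees


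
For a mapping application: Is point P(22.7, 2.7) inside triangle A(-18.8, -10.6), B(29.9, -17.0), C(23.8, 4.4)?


Cross products: AB x AP = 913.31, BC x BP = 33.91, CA x CP = 55.92
All same sign? yes

Yes, inside


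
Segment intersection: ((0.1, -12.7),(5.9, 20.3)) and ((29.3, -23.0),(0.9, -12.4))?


Cross products: d1=17, d2=-981.68, d3=-1023.34, d4=-24.66
d1*d2 < 0 and d3*d4 < 0? no

No, they don't intersect


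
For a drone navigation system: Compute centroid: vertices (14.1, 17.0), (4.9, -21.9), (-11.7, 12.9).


Centroid = ((x_A+x_B+x_C)/3, (y_A+y_B+y_C)/3)
= ((14.1+4.9+(-11.7))/3, (17+(-21.9)+12.9)/3)
= (2.4333, 2.6667)

(2.4333, 2.6667)


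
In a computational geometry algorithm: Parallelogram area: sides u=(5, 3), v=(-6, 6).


|u x v| = |5*6 - 3*(-6)|
= |30 - (-18)| = 48

48


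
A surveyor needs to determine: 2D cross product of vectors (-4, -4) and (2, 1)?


u x v = u_x*v_y - u_y*v_x = (-4)*1 - (-4)*2
= (-4) - (-8) = 4

4


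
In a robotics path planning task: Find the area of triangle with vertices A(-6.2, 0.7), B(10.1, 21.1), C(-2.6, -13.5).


Area = |x_A(y_B-y_C) + x_B(y_C-y_A) + x_C(y_A-y_B)|/2
= |(-214.52) + (-143.42) + 53.04|/2
= 304.9/2 = 152.45

152.45


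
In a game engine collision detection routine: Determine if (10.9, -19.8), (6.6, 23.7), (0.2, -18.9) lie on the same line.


Cross product: (6.6-10.9)*((-18.9)-(-19.8)) - (23.7-(-19.8))*(0.2-10.9)
= 461.58

No, not collinear


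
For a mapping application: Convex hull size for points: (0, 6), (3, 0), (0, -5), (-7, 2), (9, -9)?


Convex hull vertices (CCW): (-7, 2), (0, -5), (9, -9), (0, 6)
Count = 4

4


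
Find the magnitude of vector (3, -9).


|u| = sqrt(3^2 + (-9)^2) = sqrt(90) = 9.4868

9.4868


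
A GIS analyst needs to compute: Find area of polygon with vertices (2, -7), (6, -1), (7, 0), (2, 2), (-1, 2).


Shoelace sum: (2*(-1) - 6*(-7)) + (6*0 - 7*(-1)) + (7*2 - 2*0) + (2*2 - (-1)*2) + ((-1)*(-7) - 2*2)
= 70
Area = |70|/2 = 35

35


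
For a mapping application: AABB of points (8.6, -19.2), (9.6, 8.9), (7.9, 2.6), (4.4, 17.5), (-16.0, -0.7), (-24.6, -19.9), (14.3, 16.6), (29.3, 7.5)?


x range: [-24.6, 29.3]
y range: [-19.9, 17.5]
Bounding box: (-24.6,-19.9) to (29.3,17.5)

(-24.6,-19.9) to (29.3,17.5)


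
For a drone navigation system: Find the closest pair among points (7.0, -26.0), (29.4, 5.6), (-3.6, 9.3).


d(P0,P1) = 38.734, d(P0,P2) = 36.8572, d(P1,P2) = 33.2068
Closest: P1 and P2

Closest pair: (29.4, 5.6) and (-3.6, 9.3), distance = 33.2068


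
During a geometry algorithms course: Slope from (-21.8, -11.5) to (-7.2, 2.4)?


slope = (y2-y1)/(x2-x1) = (2.4-(-11.5))/((-7.2)-(-21.8)) = 13.9/14.6 = 0.9521

0.9521


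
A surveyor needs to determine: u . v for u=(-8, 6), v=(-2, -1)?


u . v = u_x*v_x + u_y*v_y = (-8)*(-2) + 6*(-1)
= 16 + (-6) = 10

10


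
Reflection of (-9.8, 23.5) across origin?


Reflection over origin: (x,y) -> (-x,-y)
(-9.8, 23.5) -> (9.8, -23.5)

(9.8, -23.5)


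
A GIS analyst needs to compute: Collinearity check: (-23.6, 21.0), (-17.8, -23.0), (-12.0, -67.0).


Cross product: ((-17.8)-(-23.6))*((-67)-21) - ((-23)-21)*((-12)-(-23.6))
= 0

Yes, collinear


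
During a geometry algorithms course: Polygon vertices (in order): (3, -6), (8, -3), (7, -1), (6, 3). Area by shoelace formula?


Shoelace sum: (3*(-3) - 8*(-6)) + (8*(-1) - 7*(-3)) + (7*3 - 6*(-1)) + (6*(-6) - 3*3)
= 34
Area = |34|/2 = 17

17


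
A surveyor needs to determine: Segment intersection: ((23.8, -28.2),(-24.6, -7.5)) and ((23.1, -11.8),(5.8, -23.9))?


Cross products: d1=292.19, d2=-651.56, d3=-779.27, d4=164.48
d1*d2 < 0 and d3*d4 < 0? yes

Yes, they intersect


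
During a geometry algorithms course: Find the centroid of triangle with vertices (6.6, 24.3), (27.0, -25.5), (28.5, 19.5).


Centroid = ((x_A+x_B+x_C)/3, (y_A+y_B+y_C)/3)
= ((6.6+27+28.5)/3, (24.3+(-25.5)+19.5)/3)
= (20.7, 6.1)

(20.7, 6.1)


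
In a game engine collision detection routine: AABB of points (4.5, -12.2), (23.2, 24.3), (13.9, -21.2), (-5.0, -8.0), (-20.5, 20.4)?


x range: [-20.5, 23.2]
y range: [-21.2, 24.3]
Bounding box: (-20.5,-21.2) to (23.2,24.3)

(-20.5,-21.2) to (23.2,24.3)


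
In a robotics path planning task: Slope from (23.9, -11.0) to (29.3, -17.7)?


slope = (y2-y1)/(x2-x1) = ((-17.7)-(-11))/(29.3-23.9) = (-6.7)/5.4 = -1.2407

-1.2407


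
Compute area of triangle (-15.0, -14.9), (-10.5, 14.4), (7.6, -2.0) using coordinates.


Area = |x_A(y_B-y_C) + x_B(y_C-y_A) + x_C(y_A-y_B)|/2
= |(-246) + (-135.45) + (-222.68)|/2
= 604.13/2 = 302.065

302.065


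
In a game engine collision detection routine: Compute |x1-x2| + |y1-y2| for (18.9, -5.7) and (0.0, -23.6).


|18.9-0| + |(-5.7)-(-23.6)| = 18.9 + 17.9 = 36.8

36.8


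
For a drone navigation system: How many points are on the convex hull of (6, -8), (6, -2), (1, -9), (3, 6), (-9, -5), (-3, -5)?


Convex hull vertices (CCW): (-9, -5), (1, -9), (6, -8), (6, -2), (3, 6)
Count = 5

5


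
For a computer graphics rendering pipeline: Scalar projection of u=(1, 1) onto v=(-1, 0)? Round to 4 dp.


u.v = -1, |v| = sqrt(1) = 1
Scalar projection = u.v / |v| = -1 / sqrt(1) = -1

-1


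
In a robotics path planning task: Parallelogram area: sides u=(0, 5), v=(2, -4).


|u x v| = |0*(-4) - 5*2|
= |0 - 10| = 10

10


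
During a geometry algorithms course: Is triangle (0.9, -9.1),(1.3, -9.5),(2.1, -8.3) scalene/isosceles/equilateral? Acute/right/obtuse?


Side lengths squared: AB^2=0.32, BC^2=2.08, CA^2=2.08
Sorted: [0.32, 2.08, 2.08]
By sides: Isosceles, By angles: Acute

Isosceles, Acute


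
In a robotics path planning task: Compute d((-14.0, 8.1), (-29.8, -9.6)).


dx=-15.8, dy=-17.7
d^2 = (-15.8)^2 + (-17.7)^2 = 562.93
d = sqrt(562.93) = 23.7261

23.7261


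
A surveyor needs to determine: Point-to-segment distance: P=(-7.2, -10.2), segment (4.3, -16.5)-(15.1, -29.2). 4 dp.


Project P onto AB: t = 0 (clamped to [0,1])
Closest point on segment: (4.3, -16.5)
Distance: 13.1126

13.1126


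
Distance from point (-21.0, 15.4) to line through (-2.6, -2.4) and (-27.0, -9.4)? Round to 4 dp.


|cross product| = 563.12
|line direction| = sqrt(644.36) = 25.3842
Distance = 563.12/sqrt(644.36) = 22.1838

22.1838


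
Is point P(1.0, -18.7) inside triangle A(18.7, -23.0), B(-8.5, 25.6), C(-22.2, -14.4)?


Cross products: AB x AP = 743.26, BC x BP = 986.91, CA x CP = 23.65
All same sign? yes

Yes, inside


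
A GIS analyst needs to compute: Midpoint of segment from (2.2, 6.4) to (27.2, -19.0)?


M = ((2.2+27.2)/2, (6.4+(-19))/2)
= (14.7, -6.3)

(14.7, -6.3)


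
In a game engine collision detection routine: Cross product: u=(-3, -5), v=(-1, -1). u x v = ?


u x v = u_x*v_y - u_y*v_x = (-3)*(-1) - (-5)*(-1)
= 3 - 5 = -2

-2


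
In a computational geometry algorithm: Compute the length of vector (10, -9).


|u| = sqrt(10^2 + (-9)^2) = sqrt(181) = 13.4536

13.4536


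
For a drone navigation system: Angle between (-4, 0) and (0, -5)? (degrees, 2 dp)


u.v = 0, |u| = sqrt(16) = 4, |v| = sqrt(25) = 5
cos(theta) = u.v/(|u||v|) = 0/sqrt(400) = 0
theta = acos(0) = 90 degrees

90 degrees


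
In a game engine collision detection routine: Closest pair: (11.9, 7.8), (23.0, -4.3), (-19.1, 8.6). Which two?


d(P0,P1) = 16.4201, d(P0,P2) = 31.0103, d(P1,P2) = 44.032
Closest: P0 and P1

Closest pair: (11.9, 7.8) and (23.0, -4.3), distance = 16.4201


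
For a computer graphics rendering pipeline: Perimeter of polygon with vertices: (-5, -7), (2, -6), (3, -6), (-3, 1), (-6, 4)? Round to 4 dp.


Sides: (-5, -7)->(2, -6): sqrt(50) = 7.071068, (2, -6)->(3, -6): sqrt(1) = 1, (3, -6)->(-3, 1): sqrt(85) = 9.219544, (-3, 1)->(-6, 4): sqrt(18) = 4.242641, (-6, 4)->(-5, -7): sqrt(122) = 11.045361
Sum = 32.578614
Perimeter = 32.5786

32.5786


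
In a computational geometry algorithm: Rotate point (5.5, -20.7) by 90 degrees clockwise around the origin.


90° CW: (x,y) -> (y, -x)
(5.5,-20.7) -> (-20.7, -5.5)

(-20.7, -5.5)


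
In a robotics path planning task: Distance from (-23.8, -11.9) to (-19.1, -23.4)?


dx=4.7, dy=-11.5
d^2 = 4.7^2 + (-11.5)^2 = 154.34
d = sqrt(154.34) = 12.4234

12.4234


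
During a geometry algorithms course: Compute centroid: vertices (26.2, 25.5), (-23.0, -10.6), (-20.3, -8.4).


Centroid = ((x_A+x_B+x_C)/3, (y_A+y_B+y_C)/3)
= ((26.2+(-23)+(-20.3))/3, (25.5+(-10.6)+(-8.4))/3)
= (-5.7, 2.1667)

(-5.7, 2.1667)


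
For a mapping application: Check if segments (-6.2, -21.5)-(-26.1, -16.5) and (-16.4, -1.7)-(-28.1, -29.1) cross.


Cross products: d1=511.14, d2=-92.62, d3=-343.02, d4=260.74
d1*d2 < 0 and d3*d4 < 0? yes

Yes, they intersect


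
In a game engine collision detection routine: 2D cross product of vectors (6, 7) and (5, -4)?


u x v = u_x*v_y - u_y*v_x = 6*(-4) - 7*5
= (-24) - 35 = -59

-59


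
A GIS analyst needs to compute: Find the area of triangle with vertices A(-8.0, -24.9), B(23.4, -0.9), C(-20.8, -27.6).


Area = |x_A(y_B-y_C) + x_B(y_C-y_A) + x_C(y_A-y_B)|/2
= |(-213.6) + (-63.18) + 499.2|/2
= 222.42/2 = 111.21

111.21


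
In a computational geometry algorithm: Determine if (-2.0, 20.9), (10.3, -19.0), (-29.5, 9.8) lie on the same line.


Cross product: (10.3-(-2))*(9.8-20.9) - ((-19)-20.9)*((-29.5)-(-2))
= -1233.78

No, not collinear


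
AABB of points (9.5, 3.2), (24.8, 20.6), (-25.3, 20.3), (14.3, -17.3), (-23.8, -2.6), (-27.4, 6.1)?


x range: [-27.4, 24.8]
y range: [-17.3, 20.6]
Bounding box: (-27.4,-17.3) to (24.8,20.6)

(-27.4,-17.3) to (24.8,20.6)


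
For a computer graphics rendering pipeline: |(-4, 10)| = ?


|u| = sqrt((-4)^2 + 10^2) = sqrt(116) = 10.7703

10.7703


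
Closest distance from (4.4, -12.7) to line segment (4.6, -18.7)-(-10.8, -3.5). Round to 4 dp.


Project P onto AB: t = 0.2014 (clamped to [0,1])
Closest point on segment: (1.4989, -15.6392)
Distance: 4.1298

4.1298


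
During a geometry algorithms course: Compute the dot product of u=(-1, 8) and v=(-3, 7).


u . v = u_x*v_x + u_y*v_y = (-1)*(-3) + 8*7
= 3 + 56 = 59

59


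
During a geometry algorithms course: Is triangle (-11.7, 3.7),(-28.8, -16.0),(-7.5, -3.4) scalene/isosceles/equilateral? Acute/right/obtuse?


Side lengths squared: AB^2=680.5, BC^2=612.45, CA^2=68.05
Sorted: [68.05, 612.45, 680.5]
By sides: Scalene, By angles: Right

Scalene, Right


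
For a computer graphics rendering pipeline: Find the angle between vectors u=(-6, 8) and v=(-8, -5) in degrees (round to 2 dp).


u.v = 8, |u| = sqrt(100) = 10, |v| = sqrt(89) = 9.434
cos(theta) = u.v/(|u||v|) = 8/sqrt(8900) = 0.0848
theta = acos(0.0848) = 85.14 degrees

85.14 degrees


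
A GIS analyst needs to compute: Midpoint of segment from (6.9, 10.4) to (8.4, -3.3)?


M = ((6.9+8.4)/2, (10.4+(-3.3))/2)
= (7.65, 3.55)

(7.65, 3.55)


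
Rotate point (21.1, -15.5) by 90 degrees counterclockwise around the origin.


90° CCW: (x,y) -> (-y, x)
(21.1,-15.5) -> (15.5, 21.1)

(15.5, 21.1)


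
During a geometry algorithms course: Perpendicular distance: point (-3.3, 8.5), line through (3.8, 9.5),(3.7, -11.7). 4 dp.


|cross product| = 150.42
|line direction| = sqrt(449.45) = 21.2002
Distance = 150.42/sqrt(449.45) = 7.0952

7.0952


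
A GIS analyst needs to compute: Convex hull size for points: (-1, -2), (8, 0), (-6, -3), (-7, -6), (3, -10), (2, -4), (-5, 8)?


Convex hull vertices (CCW): (-7, -6), (3, -10), (8, 0), (-5, 8)
Count = 4

4


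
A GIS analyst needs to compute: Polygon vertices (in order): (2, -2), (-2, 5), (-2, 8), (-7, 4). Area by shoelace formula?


Shoelace sum: (2*5 - (-2)*(-2)) + ((-2)*8 - (-2)*5) + ((-2)*4 - (-7)*8) + ((-7)*(-2) - 2*4)
= 54
Area = |54|/2 = 27

27


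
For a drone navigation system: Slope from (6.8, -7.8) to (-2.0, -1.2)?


slope = (y2-y1)/(x2-x1) = ((-1.2)-(-7.8))/((-2)-6.8) = 6.6/(-8.8) = -0.75

-0.75


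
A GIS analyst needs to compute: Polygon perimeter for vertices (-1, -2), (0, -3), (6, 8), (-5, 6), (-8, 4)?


Sides: (-1, -2)->(0, -3): sqrt(2) = 1.414214, (0, -3)->(6, 8): sqrt(157) = 12.529964, (6, 8)->(-5, 6): sqrt(125) = 11.18034, (-5, 6)->(-8, 4): sqrt(13) = 3.605551, (-8, 4)->(-1, -2): sqrt(85) = 9.219544
Sum = 37.949613
Perimeter = 37.9496

37.9496


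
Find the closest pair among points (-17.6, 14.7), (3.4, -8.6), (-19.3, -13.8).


d(P0,P1) = 31.367, d(P0,P2) = 28.5507, d(P1,P2) = 23.288
Closest: P1 and P2

Closest pair: (3.4, -8.6) and (-19.3, -13.8), distance = 23.288


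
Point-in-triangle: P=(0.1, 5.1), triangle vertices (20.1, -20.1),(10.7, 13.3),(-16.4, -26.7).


Cross products: AB x AP = 431.12, BC x BP = -201.78, CA x CP = 1051.8
All same sign? no

No, outside


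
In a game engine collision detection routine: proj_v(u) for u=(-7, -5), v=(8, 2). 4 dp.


u.v = -66, |v| = sqrt(68) = 8.2462
Scalar projection = u.v / |v| = -66 / sqrt(68) = -8.0037

-8.0037


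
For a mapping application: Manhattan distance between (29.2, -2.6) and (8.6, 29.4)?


|29.2-8.6| + |(-2.6)-29.4| = 20.6 + 32 = 52.6

52.6


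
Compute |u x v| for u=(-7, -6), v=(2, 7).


|u x v| = |(-7)*7 - (-6)*2|
= |(-49) - (-12)| = 37

37


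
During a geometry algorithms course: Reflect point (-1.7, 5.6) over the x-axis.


Reflection over x-axis: (x,y) -> (x,-y)
(-1.7, 5.6) -> (-1.7, -5.6)

(-1.7, -5.6)


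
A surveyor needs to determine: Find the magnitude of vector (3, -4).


|u| = sqrt(3^2 + (-4)^2) = sqrt(25) = 5

5


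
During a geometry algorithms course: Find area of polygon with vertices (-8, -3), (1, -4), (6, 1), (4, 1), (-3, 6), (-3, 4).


Shoelace sum: ((-8)*(-4) - 1*(-3)) + (1*1 - 6*(-4)) + (6*1 - 4*1) + (4*6 - (-3)*1) + ((-3)*4 - (-3)*6) + ((-3)*(-3) - (-8)*4)
= 136
Area = |136|/2 = 68

68


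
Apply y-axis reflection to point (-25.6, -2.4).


Reflection over y-axis: (x,y) -> (-x,y)
(-25.6, -2.4) -> (25.6, -2.4)

(25.6, -2.4)


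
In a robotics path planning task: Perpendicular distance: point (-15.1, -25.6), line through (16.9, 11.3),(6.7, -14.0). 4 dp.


|cross product| = 433.22
|line direction| = sqrt(744.13) = 27.2787
Distance = 433.22/sqrt(744.13) = 15.8812

15.8812


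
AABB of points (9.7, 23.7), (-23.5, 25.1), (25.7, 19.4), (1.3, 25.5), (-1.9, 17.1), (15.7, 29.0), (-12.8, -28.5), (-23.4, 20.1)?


x range: [-23.5, 25.7]
y range: [-28.5, 29]
Bounding box: (-23.5,-28.5) to (25.7,29)

(-23.5,-28.5) to (25.7,29)


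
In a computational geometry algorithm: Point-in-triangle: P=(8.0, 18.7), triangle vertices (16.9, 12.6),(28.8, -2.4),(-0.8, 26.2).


Cross products: AB x AP = -60.91, BC x BP = -29.68, CA x CP = -13.07
All same sign? yes

Yes, inside


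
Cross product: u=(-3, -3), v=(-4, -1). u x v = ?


u x v = u_x*v_y - u_y*v_x = (-3)*(-1) - (-3)*(-4)
= 3 - 12 = -9

-9


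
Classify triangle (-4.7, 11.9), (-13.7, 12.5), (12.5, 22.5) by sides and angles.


Side lengths squared: AB^2=81.36, BC^2=786.44, CA^2=408.2
Sorted: [81.36, 408.2, 786.44]
By sides: Scalene, By angles: Obtuse

Scalene, Obtuse


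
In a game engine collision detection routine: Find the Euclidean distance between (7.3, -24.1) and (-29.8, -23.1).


dx=-37.1, dy=1
d^2 = (-37.1)^2 + 1^2 = 1377.41
d = sqrt(1377.41) = 37.1135

37.1135


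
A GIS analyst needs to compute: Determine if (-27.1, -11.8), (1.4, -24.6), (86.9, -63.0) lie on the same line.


Cross product: (1.4-(-27.1))*((-63)-(-11.8)) - ((-24.6)-(-11.8))*(86.9-(-27.1))
= 0

Yes, collinear


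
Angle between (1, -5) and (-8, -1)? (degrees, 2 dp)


u.v = -3, |u| = sqrt(26) = 5.099, |v| = sqrt(65) = 8.0623
cos(theta) = u.v/(|u||v|) = -3/sqrt(1690) = -0.072976
theta = acos(-0.072976) = 94.18 degrees

94.18 degrees


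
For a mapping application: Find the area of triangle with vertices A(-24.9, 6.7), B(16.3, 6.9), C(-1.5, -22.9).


Area = |x_A(y_B-y_C) + x_B(y_C-y_A) + x_C(y_A-y_B)|/2
= |(-742.02) + (-482.48) + 0.3|/2
= 1224.2/2 = 612.1

612.1


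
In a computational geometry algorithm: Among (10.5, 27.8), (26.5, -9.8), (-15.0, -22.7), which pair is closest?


d(P0,P1) = 40.8627, d(P0,P2) = 56.573, d(P1,P2) = 43.4587
Closest: P0 and P1

Closest pair: (10.5, 27.8) and (26.5, -9.8), distance = 40.8627
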